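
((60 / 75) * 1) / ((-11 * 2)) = -2 / 55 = -0.04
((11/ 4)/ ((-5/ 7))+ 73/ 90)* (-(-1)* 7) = -3829/ 180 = -21.27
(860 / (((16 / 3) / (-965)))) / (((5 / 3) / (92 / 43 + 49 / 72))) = -8425415 / 32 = -263294.22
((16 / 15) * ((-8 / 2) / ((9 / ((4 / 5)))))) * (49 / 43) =-12544 / 29025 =-0.43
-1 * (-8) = 8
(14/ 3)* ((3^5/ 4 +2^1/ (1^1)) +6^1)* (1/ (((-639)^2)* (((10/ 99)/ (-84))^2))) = 2739198/ 5041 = 543.38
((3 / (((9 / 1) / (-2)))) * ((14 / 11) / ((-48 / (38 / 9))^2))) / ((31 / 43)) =-108661 / 11932272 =-0.01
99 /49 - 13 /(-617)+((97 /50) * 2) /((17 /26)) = 7.98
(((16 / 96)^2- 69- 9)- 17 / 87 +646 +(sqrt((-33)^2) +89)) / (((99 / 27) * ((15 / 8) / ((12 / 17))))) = 1152296 / 16269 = 70.83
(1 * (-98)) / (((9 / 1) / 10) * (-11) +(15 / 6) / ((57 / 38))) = 2940 / 247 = 11.90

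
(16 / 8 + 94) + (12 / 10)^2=2436 / 25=97.44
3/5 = 0.60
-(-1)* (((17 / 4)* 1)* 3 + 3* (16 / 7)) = 549 / 28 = 19.61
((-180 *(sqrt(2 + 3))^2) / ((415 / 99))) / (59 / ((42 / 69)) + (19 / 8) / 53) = -17629920 / 7962937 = -2.21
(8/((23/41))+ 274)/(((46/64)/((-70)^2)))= 1039584000/529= 1965187.15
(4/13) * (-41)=-164/13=-12.62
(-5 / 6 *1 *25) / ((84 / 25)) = -3125 / 504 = -6.20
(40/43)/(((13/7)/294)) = 82320/559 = 147.26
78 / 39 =2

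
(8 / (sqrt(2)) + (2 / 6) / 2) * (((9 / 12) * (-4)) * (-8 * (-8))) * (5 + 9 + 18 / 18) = -11520 * sqrt(2)-480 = -16771.74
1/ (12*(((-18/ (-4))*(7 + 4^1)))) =1/ 594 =0.00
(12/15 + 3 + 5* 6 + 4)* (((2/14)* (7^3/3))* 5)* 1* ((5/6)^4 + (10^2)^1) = 44667175/144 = 310188.72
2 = 2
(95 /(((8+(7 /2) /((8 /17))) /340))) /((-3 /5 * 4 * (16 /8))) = -17000 /39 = -435.90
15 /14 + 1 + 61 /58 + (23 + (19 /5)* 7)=53514 /1015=52.72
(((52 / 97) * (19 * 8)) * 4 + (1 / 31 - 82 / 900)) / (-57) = -440963563 / 77129550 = -5.72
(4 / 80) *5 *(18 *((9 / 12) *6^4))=4374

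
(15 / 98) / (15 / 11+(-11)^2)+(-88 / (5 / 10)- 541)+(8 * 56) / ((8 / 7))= -325.00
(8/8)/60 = 0.02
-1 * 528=-528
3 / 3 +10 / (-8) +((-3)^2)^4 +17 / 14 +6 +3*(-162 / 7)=181959 / 28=6498.54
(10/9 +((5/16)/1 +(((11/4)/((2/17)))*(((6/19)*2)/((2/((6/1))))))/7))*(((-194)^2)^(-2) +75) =15769650001253641/27128204635392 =581.30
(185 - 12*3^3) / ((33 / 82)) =-11398 / 33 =-345.39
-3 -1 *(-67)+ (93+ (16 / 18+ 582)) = 6659 / 9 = 739.89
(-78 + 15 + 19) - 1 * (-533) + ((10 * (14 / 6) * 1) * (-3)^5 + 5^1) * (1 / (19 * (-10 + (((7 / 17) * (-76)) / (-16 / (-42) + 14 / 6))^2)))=328434881 / 674994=486.57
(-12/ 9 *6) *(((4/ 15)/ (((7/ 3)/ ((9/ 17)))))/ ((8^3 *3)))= -3/ 9520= -0.00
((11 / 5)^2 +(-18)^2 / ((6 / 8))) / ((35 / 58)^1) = 633418 / 875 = 723.91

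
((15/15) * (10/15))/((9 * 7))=2/189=0.01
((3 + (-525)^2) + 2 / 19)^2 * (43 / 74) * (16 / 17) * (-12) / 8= -14151546503703696 / 227069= -62322670658.27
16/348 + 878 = 76390/87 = 878.05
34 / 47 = 0.72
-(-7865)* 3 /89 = 23595 /89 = 265.11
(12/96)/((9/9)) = 1/8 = 0.12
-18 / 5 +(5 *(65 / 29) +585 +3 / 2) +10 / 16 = 689889 / 1160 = 594.73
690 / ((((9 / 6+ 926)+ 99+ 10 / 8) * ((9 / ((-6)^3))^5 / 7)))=-153837895680 / 4111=-37421040.06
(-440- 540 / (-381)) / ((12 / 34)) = -473450 / 381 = -1242.65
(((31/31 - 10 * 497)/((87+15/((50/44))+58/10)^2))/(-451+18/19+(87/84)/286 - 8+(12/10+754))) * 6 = -1890108220/211668062961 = -0.01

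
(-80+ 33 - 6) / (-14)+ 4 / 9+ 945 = 119603 / 126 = 949.23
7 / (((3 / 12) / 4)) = 112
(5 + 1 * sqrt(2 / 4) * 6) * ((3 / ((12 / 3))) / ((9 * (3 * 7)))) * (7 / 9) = sqrt(2) / 108 + 5 / 324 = 0.03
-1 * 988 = -988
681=681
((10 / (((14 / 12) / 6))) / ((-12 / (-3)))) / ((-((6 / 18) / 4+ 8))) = -1080 / 679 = -1.59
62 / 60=31 / 30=1.03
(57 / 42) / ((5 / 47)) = 893 / 70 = 12.76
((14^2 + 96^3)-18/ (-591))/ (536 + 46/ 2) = 174331610/ 110123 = 1583.06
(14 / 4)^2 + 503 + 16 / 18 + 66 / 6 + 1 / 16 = 75917 / 144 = 527.20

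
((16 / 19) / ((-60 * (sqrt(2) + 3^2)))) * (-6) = 72 / 7505 - 8 * sqrt(2) / 7505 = 0.01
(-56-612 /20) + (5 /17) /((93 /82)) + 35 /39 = -85.44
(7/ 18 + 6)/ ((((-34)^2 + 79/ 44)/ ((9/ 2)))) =1265/ 50943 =0.02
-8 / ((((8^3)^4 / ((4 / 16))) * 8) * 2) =-1 / 549755813888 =-0.00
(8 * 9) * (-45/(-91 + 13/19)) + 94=18572/143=129.87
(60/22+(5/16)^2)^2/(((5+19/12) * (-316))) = -189846075/49490231296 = -0.00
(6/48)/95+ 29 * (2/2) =29.00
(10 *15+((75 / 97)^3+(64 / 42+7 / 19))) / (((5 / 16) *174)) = 88769400464 / 31681617849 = 2.80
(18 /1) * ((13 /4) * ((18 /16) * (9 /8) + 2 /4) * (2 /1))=13221 /64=206.58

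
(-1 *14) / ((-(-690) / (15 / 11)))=-7 / 253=-0.03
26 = 26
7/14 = 1/2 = 0.50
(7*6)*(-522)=-21924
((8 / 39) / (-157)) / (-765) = 8 / 4684095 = 0.00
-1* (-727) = 727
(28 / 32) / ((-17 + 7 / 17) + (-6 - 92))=-0.01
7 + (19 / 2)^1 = 33 / 2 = 16.50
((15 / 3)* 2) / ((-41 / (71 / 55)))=-142 / 451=-0.31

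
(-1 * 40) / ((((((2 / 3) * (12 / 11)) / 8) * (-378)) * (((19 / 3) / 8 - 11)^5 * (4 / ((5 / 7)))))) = -3244032 / 1730160900125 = -0.00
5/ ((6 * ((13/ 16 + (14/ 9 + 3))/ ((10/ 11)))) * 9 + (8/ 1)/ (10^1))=400/ 25573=0.02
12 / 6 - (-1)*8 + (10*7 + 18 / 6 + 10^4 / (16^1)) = 708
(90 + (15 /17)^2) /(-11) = -2385 /289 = -8.25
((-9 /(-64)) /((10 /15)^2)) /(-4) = -0.08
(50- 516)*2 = -932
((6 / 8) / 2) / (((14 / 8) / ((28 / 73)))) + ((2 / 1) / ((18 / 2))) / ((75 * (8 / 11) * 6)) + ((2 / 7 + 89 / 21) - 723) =-5947003579 / 8278200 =-718.39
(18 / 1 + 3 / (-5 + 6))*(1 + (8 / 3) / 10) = 26.60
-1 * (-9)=9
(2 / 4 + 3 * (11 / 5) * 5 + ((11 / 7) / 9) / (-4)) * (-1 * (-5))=42155 / 252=167.28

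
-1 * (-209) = 209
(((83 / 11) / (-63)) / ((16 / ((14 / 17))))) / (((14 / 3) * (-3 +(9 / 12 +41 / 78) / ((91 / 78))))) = 1079 / 1557336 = 0.00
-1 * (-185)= 185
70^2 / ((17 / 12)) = 58800 / 17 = 3458.82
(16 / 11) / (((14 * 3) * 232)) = 1 / 6699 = 0.00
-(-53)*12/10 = 318/5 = 63.60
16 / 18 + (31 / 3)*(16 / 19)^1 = 1640 / 171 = 9.59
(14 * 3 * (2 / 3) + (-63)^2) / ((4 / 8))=7994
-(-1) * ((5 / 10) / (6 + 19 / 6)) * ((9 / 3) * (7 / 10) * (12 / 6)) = 0.23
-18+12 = -6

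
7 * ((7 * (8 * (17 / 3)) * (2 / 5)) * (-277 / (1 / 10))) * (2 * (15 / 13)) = -73837120 / 13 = -5679778.46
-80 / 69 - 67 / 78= -1207 / 598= -2.02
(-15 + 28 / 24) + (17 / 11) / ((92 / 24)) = -13.43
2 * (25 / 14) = 25 / 7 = 3.57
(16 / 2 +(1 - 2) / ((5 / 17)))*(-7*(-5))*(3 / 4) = 483 / 4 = 120.75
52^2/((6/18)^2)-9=24327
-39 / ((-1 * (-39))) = -1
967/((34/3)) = 2901/34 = 85.32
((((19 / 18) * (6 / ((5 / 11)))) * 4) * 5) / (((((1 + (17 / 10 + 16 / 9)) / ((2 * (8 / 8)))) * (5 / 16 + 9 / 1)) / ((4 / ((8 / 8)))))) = 3210240 / 60047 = 53.46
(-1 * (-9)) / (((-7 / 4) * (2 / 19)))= -342 / 7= -48.86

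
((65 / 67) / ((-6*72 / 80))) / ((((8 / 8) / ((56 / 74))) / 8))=-72800 / 66933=-1.09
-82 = -82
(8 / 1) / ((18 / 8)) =32 / 9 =3.56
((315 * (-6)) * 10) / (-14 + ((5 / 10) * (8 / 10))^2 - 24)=236250 / 473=499.47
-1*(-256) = 256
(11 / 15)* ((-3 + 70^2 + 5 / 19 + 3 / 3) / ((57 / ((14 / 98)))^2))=1023737 / 45372285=0.02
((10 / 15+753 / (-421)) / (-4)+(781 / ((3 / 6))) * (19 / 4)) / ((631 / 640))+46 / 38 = 113971912159 / 15142107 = 7526.82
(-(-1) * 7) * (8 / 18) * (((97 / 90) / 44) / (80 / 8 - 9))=679 / 8910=0.08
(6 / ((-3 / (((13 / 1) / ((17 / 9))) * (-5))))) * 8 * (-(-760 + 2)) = 7094880 / 17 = 417345.88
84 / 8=21 / 2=10.50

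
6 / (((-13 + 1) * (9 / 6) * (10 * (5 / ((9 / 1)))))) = -3 / 50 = -0.06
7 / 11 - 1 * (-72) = 72.64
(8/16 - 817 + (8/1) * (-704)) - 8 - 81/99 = -142061/22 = -6457.32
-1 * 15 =-15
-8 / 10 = -4 / 5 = -0.80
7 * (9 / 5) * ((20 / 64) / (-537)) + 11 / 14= 15605 / 20048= 0.78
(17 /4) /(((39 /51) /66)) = 9537 /26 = 366.81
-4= -4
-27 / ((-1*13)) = 27 / 13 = 2.08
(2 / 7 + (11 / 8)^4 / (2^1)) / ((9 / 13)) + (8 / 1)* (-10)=-39742357 / 516096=-77.01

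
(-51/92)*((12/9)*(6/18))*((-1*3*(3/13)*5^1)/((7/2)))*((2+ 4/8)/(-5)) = -255/2093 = -0.12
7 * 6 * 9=378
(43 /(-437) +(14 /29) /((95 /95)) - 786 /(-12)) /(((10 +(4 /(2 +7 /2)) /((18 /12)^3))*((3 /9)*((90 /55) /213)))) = 387346154085 /153799528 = 2518.51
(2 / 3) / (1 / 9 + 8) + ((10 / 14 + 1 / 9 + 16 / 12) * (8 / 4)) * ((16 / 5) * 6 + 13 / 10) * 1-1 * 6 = 82.59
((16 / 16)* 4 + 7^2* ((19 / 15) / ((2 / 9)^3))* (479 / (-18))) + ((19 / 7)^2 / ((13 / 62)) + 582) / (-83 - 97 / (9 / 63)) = -2922161141831 / 19415760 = -150504.60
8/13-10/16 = -1/104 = -0.01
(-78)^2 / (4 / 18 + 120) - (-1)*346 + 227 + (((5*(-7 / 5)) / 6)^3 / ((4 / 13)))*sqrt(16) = 70459817 / 116856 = 602.96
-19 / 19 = -1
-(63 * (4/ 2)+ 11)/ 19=-137/ 19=-7.21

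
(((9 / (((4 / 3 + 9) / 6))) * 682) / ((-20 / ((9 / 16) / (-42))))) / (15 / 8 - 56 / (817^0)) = -2673 / 60620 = -0.04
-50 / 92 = -25 / 46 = -0.54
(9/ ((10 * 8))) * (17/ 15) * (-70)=-357/ 40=-8.92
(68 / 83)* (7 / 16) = 119 / 332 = 0.36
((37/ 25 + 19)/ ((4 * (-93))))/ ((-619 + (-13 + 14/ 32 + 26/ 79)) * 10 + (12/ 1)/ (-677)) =0.00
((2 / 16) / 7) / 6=1 / 336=0.00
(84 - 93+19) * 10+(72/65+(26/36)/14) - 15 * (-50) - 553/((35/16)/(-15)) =76054949/16380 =4643.16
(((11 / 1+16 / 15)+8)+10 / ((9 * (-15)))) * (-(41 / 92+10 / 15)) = -828593 / 37260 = -22.24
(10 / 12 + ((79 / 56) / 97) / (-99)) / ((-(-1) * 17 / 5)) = 2240305 / 9142056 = 0.25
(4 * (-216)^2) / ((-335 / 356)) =-66438144 / 335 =-198322.82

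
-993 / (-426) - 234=-32897 / 142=-231.67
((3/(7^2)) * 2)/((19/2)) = 0.01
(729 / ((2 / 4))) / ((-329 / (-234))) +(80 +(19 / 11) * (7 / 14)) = 8091075 / 7238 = 1117.86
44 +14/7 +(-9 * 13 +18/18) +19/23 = -1591/23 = -69.17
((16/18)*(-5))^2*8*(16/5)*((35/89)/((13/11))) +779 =88775143/93717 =947.27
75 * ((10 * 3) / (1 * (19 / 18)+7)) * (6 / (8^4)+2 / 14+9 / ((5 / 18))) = 944774685 / 103936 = 9089.97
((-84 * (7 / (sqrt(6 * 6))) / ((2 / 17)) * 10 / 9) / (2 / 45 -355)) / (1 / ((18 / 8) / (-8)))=-187425 / 255568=-0.73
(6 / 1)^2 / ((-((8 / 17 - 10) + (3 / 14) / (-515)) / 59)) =86779560 / 389357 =222.88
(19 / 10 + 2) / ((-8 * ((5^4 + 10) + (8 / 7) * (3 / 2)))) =-273 / 356560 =-0.00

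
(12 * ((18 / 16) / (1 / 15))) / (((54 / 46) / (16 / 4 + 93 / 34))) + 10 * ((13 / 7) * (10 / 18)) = 5021515 / 4284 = 1172.16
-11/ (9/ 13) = -143/ 9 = -15.89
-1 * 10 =-10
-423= -423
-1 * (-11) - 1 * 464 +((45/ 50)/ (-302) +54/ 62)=-452.13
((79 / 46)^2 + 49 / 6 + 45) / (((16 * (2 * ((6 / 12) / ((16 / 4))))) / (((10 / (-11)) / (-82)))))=1781125 / 11451792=0.16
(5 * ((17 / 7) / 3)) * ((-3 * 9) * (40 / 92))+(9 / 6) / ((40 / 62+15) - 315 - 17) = -7145813 / 150374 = -47.52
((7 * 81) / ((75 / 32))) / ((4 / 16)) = 24192 / 25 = 967.68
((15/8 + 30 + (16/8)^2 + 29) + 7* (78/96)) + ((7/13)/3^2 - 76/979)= 70.54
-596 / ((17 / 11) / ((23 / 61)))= -145.41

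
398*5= 1990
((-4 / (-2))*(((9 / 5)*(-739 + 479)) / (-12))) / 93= 26 / 31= 0.84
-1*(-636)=636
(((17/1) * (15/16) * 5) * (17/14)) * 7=21675/32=677.34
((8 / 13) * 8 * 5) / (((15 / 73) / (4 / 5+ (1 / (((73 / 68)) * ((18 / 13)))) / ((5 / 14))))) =564224 / 1755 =321.50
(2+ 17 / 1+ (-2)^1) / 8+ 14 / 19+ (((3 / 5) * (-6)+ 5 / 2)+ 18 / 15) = 2251 / 760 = 2.96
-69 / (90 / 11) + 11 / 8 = -847 / 120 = -7.06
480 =480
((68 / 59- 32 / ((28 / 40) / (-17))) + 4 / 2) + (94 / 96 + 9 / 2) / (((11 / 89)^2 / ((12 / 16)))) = 3355968027 / 3198272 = 1049.31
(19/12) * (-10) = -95/6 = -15.83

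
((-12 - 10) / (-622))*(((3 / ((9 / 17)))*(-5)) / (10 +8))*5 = -4675 / 16794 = -0.28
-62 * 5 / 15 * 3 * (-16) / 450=496 / 225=2.20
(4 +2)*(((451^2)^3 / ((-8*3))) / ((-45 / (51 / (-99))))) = -13005153647993947 / 540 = -24083617866655.46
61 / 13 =4.69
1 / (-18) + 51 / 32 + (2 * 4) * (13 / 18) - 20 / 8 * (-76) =56827 / 288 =197.32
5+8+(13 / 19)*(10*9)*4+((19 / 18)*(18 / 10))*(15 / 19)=9911 / 38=260.82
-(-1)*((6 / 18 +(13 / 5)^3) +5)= 8591 / 375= 22.91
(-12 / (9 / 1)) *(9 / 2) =-6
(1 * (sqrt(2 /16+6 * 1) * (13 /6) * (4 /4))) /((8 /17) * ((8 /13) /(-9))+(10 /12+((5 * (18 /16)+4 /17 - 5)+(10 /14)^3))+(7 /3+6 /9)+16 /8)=20694219 * sqrt(2) /38345971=0.76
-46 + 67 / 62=-2785 / 62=-44.92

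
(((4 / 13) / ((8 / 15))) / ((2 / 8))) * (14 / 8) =105 / 26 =4.04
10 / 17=0.59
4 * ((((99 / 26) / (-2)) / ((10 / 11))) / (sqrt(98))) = -1089 * sqrt(2) / 1820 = -0.85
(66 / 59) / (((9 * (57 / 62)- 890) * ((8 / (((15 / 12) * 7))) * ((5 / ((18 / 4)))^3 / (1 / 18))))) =-580041 / 10321129600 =-0.00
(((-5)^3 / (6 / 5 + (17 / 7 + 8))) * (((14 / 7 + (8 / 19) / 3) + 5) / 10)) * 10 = -4375 / 57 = -76.75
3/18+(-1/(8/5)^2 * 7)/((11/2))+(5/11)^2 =-1439/11616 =-0.12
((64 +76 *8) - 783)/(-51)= 37/17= 2.18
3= 3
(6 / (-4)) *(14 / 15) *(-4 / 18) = 14 / 45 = 0.31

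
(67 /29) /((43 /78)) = 5226 /1247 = 4.19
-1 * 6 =-6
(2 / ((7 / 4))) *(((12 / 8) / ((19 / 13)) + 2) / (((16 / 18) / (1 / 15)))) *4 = 138 / 133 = 1.04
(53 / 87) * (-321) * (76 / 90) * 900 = -4309960 / 29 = -148619.31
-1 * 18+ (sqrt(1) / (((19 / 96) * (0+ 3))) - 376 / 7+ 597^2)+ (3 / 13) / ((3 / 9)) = 616111276 / 1729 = 356339.66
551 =551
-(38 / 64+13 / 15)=-1.46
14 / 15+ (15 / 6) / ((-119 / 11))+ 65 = 234557 / 3570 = 65.70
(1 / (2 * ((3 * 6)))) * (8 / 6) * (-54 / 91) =-2 / 91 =-0.02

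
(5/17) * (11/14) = 0.23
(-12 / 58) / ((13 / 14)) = -84 / 377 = -0.22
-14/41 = -0.34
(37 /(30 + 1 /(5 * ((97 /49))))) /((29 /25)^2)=11215625 /12277759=0.91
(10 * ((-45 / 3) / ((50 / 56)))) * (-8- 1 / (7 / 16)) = 1728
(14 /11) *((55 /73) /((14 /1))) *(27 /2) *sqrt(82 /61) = 135 *sqrt(5002) /8906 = 1.07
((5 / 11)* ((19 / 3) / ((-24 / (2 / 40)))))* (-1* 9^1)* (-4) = -19 / 88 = -0.22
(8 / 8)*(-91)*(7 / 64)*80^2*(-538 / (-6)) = -17135300 / 3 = -5711766.67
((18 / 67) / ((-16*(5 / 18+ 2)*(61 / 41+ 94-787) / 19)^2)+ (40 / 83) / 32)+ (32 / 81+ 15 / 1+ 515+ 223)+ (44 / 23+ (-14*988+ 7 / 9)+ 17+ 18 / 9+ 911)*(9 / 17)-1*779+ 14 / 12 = -31048635465318435983275 / 4530353073202003968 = -6853.47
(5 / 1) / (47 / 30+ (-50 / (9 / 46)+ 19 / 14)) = -1575 / 79579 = -0.02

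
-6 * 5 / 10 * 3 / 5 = -9 / 5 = -1.80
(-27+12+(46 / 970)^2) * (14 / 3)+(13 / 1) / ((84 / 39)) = -1263656557 / 19758900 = -63.95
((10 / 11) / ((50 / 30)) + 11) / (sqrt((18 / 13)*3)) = 127*sqrt(78) / 198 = 5.66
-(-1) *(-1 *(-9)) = 9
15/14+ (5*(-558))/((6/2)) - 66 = -13929/14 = -994.93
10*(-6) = -60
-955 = -955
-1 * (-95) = 95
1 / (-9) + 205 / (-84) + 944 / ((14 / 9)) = 21755 / 36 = 604.31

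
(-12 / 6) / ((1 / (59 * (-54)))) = 6372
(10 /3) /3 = 1.11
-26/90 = -13/45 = -0.29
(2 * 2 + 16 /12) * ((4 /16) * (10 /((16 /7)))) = 5.83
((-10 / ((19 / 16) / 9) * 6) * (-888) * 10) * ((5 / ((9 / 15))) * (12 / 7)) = 7672320000 / 133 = 57686616.54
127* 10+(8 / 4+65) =1337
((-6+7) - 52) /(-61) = 51 /61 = 0.84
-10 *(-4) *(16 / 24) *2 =160 / 3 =53.33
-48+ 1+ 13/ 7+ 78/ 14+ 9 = -214/ 7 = -30.57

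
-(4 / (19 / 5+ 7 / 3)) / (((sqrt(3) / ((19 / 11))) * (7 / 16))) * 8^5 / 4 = -12451840 * sqrt(3) / 1771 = -12177.99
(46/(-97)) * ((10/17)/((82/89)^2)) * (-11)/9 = 10020065/24947721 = 0.40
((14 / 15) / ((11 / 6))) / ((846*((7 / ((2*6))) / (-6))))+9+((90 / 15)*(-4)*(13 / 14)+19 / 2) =-3.79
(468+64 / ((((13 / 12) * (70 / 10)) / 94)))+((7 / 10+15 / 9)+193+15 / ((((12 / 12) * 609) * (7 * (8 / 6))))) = 1456.69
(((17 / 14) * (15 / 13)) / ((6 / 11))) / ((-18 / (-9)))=935 / 728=1.28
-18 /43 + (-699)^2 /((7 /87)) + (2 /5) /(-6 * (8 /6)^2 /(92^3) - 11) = 7339052862742521 /1208549615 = 6072611.97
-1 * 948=-948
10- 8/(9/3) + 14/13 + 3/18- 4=119/26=4.58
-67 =-67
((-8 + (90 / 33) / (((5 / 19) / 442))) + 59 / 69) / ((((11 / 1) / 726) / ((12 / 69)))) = 52496.77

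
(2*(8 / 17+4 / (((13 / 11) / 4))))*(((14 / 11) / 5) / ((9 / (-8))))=-6.34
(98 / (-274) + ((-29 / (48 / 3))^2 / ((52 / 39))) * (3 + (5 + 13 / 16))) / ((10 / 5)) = 47933975 / 4489216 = 10.68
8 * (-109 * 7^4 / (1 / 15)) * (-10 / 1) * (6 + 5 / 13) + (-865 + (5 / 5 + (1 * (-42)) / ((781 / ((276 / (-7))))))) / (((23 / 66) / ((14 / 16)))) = 42566085440214 / 21229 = 2005091405.16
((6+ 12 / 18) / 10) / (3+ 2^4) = 2 / 57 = 0.04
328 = 328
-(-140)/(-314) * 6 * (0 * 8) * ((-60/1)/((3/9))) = 0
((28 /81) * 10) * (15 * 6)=2800 /9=311.11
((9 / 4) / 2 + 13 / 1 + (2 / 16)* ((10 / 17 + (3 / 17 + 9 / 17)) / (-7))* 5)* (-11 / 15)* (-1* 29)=4254503 / 14280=297.93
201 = 201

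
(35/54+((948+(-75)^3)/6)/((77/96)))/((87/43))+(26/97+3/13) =-19719497289725/456161706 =-43229.18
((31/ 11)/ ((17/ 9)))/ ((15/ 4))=372/ 935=0.40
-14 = -14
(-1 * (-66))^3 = 287496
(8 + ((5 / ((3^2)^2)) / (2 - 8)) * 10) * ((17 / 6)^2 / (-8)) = -7.92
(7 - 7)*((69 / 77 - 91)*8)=0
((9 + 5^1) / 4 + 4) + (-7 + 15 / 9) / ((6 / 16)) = -121 / 18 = -6.72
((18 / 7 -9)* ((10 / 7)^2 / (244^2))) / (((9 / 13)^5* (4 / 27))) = -46411625 / 4962266064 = -0.01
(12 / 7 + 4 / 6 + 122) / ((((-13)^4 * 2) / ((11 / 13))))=14366 / 7797153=0.00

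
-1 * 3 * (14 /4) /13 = -0.81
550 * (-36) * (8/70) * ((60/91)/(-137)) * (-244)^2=56583014400/87269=648374.73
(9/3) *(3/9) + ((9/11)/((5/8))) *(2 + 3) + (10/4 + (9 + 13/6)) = 700/33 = 21.21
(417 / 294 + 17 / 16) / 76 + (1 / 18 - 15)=-7996543 / 536256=-14.91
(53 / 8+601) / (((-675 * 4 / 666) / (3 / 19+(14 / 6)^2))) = -86151503 / 102600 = -839.68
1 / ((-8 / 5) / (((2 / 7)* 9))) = -45 / 28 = -1.61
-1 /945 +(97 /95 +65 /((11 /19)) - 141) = -5472326 /197505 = -27.71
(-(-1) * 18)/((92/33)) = 297/46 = 6.46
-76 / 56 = -19 / 14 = -1.36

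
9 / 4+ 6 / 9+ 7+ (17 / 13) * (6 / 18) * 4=11.66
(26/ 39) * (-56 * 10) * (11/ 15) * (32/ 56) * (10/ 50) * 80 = -2503.11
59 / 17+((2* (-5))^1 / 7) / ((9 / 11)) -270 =-287323 / 1071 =-268.28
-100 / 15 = -20 / 3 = -6.67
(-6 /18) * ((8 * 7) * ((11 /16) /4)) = -77 /24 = -3.21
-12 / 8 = -3 / 2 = -1.50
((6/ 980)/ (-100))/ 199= -3/ 9751000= -0.00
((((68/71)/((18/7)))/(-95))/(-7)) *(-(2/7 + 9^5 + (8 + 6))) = -14057062/424935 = -33.08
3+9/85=264/85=3.11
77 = 77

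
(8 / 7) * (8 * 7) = 64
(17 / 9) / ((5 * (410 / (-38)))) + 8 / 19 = 67663 / 175275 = 0.39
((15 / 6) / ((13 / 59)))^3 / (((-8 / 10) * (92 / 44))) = -1411980625 / 1616992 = -873.21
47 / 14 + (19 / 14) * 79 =774 / 7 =110.57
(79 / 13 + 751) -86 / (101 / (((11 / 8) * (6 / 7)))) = 13898141 / 18382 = 756.07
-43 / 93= -0.46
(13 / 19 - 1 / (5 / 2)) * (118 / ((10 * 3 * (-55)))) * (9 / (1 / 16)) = -2.93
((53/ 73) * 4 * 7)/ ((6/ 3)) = 742/ 73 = 10.16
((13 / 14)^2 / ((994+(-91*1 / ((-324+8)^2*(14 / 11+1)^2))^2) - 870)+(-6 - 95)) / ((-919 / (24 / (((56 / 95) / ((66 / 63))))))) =262911927001174248251190 / 56089829637642454925621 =4.69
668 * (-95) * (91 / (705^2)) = -1154972 / 99405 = -11.62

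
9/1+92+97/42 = 4339/42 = 103.31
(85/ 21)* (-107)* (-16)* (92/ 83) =13387840/ 1743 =7680.92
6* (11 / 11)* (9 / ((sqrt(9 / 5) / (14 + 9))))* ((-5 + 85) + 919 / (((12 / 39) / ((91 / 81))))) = 25601231* sqrt(5) / 18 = 3180338.49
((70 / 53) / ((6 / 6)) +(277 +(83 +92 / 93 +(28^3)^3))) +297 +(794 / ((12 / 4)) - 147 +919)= 52141209402707501 / 4929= 10578455955103.98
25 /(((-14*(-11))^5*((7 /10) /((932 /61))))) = 29125 /4623187340156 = 0.00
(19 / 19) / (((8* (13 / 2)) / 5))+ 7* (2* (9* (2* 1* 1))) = 13109 / 52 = 252.10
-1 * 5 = -5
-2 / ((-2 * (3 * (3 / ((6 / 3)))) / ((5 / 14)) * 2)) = 0.04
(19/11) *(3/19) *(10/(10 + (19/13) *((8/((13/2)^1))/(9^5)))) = 149689215/548862127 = 0.27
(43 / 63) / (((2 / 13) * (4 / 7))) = 559 / 72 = 7.76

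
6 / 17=0.35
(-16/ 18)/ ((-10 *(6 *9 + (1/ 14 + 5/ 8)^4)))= 39337984/ 24001930125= 0.00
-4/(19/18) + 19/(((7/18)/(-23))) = -1127.50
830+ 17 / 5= 4167 / 5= 833.40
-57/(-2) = 57/2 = 28.50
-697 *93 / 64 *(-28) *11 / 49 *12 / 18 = 237677 / 56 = 4244.23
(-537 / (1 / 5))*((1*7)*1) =-18795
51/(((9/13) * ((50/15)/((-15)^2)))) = 9945/2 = 4972.50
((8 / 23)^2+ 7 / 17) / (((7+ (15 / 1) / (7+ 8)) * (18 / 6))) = 1597 / 71944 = 0.02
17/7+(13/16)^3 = 85011/28672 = 2.96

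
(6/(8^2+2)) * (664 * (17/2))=5644/11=513.09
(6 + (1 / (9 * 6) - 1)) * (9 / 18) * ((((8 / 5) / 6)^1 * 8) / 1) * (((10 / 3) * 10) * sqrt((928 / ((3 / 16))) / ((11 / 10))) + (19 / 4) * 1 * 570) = 1387520 * sqrt(4785) / 8019 + 391324 / 27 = 26462.54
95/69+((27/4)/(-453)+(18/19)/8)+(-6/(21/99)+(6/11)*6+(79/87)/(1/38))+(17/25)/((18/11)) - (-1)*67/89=71650697264803/5901326288550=12.14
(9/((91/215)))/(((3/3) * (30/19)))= 2451/182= 13.47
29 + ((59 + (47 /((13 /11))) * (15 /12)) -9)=6693 /52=128.71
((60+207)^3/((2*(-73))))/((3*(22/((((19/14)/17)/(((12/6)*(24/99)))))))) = -325.24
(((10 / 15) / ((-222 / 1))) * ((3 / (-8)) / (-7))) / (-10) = 0.00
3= 3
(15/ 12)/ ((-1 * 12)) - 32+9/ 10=-7489/ 240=-31.20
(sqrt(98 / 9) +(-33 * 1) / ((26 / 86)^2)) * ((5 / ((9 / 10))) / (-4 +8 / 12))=101695 / 169 - 35 * sqrt(2) / 9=596.25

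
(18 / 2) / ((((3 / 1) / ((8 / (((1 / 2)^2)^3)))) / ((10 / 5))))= 3072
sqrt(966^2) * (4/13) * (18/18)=3864/13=297.23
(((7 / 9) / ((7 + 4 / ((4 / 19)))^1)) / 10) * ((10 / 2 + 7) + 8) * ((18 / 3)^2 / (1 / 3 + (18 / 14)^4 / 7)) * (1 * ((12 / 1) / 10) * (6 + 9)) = 12706092 / 237185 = 53.57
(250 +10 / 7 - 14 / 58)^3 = 132580785392271 / 8365427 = 15848657.26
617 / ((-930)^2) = 617 / 864900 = 0.00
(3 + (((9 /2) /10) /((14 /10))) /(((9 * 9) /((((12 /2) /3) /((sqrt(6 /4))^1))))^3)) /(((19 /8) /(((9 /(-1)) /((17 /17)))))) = -216 /19-32 * sqrt(6) /7853517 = -11.37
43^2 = 1849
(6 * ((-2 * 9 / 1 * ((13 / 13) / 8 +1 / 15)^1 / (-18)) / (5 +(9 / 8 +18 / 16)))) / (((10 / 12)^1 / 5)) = 138 / 145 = 0.95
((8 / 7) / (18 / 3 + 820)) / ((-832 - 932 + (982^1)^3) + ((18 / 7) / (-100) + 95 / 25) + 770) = 200 / 136883816447273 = 0.00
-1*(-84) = 84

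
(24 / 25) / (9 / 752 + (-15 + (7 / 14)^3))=-18048 / 279425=-0.06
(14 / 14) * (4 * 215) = 860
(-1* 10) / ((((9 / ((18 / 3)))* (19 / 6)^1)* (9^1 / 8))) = -320 / 171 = -1.87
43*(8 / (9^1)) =344 / 9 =38.22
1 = 1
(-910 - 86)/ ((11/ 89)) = -88644/ 11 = -8058.55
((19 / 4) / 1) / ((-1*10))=-19 / 40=-0.48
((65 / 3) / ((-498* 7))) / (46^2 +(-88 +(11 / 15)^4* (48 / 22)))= -121875 / 39778917976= -0.00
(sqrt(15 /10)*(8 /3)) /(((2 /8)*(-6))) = -8*sqrt(6) /9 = -2.18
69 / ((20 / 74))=2553 / 10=255.30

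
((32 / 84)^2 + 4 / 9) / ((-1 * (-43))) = 260 / 18963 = 0.01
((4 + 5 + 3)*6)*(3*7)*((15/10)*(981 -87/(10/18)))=9348696/5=1869739.20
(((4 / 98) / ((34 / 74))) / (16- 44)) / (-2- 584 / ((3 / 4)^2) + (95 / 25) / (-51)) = 1665 / 545937322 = 0.00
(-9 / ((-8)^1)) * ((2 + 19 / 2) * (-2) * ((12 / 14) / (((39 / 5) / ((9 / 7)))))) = -9315 / 2548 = -3.66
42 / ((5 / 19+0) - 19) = -399 / 178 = -2.24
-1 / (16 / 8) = -1 / 2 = -0.50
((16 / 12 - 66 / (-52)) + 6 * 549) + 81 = 263453 / 78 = 3377.60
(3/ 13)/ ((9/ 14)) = 14/ 39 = 0.36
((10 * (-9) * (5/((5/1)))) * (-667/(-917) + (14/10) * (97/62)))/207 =-829413/653821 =-1.27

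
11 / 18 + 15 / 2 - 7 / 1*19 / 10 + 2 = -287 / 90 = -3.19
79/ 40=1.98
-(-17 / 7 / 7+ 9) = -8.65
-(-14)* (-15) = -210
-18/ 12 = -3/ 2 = -1.50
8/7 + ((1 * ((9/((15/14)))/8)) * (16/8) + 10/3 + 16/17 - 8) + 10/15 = 219/1190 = 0.18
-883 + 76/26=-11441/13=-880.08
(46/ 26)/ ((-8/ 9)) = -207/ 104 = -1.99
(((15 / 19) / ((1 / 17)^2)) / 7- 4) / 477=3803 / 63441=0.06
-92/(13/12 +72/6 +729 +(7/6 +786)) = -368/6117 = -0.06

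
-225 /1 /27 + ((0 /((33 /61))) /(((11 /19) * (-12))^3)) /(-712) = -25 /3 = -8.33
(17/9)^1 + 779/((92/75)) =527389/828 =636.94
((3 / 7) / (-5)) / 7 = -3 / 245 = -0.01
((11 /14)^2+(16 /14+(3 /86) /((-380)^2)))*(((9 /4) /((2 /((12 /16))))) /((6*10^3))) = 0.00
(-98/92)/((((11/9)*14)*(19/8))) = -126/4807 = -0.03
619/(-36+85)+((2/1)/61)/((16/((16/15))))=566483/44835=12.63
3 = 3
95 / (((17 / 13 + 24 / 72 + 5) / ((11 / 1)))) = 40755 / 259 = 157.36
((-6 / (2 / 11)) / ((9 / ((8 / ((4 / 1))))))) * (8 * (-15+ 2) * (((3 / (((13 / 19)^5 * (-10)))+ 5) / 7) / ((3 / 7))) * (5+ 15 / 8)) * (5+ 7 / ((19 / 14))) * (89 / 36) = 131644.78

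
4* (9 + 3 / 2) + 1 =43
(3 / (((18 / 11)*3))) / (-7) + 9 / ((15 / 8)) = 2969 / 630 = 4.71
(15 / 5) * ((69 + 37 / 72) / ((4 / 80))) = 25025 / 6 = 4170.83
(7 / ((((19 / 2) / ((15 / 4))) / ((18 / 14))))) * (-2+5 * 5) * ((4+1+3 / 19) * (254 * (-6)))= -231868980 / 361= -642296.34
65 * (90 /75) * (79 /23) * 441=2717442 /23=118149.65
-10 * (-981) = 9810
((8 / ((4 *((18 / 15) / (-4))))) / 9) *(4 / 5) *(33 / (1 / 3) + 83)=-2912 / 27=-107.85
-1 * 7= -7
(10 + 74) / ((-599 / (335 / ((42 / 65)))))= -43550 / 599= -72.70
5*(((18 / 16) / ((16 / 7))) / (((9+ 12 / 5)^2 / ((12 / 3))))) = 875 / 11552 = 0.08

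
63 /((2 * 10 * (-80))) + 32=51137 /1600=31.96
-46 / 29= -1.59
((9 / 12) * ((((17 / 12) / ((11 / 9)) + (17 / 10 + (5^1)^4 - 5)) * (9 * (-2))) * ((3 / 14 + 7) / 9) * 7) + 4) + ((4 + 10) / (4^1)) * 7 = -41494707 / 880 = -47153.08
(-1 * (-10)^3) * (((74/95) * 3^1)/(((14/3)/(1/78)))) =11100/1729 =6.42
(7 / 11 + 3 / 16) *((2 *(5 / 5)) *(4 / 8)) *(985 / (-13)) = -142825 / 2288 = -62.42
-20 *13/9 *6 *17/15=-1768/9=-196.44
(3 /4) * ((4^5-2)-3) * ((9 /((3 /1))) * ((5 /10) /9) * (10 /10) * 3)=3057 /8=382.12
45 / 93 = 15 / 31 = 0.48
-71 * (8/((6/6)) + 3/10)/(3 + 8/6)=-17679/130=-135.99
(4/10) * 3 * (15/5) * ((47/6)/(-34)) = -141/170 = -0.83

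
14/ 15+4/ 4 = 1.93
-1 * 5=-5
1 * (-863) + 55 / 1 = -808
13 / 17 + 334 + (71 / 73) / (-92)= 38219549 / 114172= 334.75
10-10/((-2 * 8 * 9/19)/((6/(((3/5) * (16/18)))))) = 795/32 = 24.84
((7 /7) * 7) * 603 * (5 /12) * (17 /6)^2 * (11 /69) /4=7454755 /13248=562.71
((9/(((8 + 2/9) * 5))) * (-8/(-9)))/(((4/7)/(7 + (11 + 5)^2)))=16569/185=89.56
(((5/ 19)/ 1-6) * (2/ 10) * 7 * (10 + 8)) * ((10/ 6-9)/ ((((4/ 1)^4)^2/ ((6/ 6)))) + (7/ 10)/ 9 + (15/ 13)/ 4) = -52.93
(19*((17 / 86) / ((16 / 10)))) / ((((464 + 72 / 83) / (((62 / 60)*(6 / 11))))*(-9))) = -831079 / 2628033408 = -0.00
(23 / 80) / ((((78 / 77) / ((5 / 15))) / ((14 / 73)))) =12397 / 683280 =0.02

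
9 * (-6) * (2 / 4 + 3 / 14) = -270 / 7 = -38.57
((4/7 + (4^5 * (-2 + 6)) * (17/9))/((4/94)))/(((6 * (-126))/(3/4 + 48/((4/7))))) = -647225015/31752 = -20383.76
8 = 8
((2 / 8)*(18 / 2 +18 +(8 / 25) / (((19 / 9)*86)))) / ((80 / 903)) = 11581731 / 152000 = 76.20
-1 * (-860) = 860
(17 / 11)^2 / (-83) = -289 / 10043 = -0.03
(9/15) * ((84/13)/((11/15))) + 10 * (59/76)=70913/5434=13.05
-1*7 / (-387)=0.02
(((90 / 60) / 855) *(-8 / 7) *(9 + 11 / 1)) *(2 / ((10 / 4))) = -64 / 1995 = -0.03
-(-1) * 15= 15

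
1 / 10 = 0.10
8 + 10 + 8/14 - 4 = 102/7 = 14.57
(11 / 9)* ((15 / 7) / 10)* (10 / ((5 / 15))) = 7.86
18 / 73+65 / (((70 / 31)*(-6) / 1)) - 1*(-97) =566897 / 6132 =92.45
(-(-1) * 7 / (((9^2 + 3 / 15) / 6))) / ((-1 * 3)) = -5 / 29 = -0.17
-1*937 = -937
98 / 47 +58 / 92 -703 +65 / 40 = -6042007 / 8648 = -698.66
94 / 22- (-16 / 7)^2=-513 / 539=-0.95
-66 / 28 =-33 / 14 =-2.36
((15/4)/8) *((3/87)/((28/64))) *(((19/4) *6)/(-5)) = -171/812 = -0.21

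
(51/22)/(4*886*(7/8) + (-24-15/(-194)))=4947/6566483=0.00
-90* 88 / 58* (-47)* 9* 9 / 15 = 1005048 / 29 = 34656.83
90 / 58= 1.55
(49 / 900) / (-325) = -49 / 292500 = -0.00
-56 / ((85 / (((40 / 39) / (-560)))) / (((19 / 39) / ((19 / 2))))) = 0.00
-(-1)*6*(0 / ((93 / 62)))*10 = 0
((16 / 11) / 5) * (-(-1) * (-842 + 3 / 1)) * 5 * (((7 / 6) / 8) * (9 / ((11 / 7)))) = -1019.28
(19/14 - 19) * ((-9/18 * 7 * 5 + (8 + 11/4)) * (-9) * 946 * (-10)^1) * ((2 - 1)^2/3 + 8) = 1182913875/14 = 84493848.21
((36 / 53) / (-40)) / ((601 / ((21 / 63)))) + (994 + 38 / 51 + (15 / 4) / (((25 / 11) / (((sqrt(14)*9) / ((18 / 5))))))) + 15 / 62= 33*sqrt(14) / 8 + 250535707871 / 251797965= 1010.42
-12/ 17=-0.71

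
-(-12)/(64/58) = 87/8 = 10.88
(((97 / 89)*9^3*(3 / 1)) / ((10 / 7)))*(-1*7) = -10394811 / 890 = -11679.56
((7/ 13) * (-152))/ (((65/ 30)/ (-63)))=402192/ 169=2379.83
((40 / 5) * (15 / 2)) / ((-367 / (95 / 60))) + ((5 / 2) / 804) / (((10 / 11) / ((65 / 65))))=-301483 / 1180272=-0.26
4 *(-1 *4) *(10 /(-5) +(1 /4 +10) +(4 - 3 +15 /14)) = -1156 /7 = -165.14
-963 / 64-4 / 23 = -22405 / 1472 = -15.22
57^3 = 185193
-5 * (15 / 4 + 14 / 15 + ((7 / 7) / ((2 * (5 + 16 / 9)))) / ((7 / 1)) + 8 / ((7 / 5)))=-266657 / 5124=-52.04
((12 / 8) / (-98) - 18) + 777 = 148761 / 196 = 758.98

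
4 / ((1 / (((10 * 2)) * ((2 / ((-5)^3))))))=-1.28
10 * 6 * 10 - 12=588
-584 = -584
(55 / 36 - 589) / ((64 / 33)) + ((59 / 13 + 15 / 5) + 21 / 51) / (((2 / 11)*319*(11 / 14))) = -16391371229 / 54143232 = -302.74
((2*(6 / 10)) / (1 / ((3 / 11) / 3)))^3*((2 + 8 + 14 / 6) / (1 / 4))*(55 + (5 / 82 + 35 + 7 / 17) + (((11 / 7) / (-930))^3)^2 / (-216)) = 38361177509671381471219437213371 / 6620153224662533516953781250000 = 5.79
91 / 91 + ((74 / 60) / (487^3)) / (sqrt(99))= 37 * sqrt(11) / 114346289970 + 1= 1.00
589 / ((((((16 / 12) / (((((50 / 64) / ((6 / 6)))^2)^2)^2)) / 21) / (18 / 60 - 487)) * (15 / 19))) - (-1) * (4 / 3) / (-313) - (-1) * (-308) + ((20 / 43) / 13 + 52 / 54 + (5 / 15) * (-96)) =-32994000037573982497608701 / 41553702211050012672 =-794008.68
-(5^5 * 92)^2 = -82656250000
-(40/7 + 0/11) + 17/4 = -1.46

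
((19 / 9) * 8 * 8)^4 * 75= 54660589158400 / 2187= 24993410680.57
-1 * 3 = -3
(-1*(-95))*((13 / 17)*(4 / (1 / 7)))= 34580 / 17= 2034.12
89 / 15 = 5.93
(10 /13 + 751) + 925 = 21798 /13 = 1676.77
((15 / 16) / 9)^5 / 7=3125 / 1783627776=0.00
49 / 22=2.23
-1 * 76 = -76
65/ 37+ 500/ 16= 4885/ 148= 33.01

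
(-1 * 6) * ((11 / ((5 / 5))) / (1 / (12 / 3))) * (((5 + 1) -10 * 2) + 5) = 2376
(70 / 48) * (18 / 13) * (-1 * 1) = -105 / 52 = -2.02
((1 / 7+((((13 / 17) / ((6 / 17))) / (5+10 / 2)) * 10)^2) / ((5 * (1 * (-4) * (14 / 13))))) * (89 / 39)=-108491 / 211680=-0.51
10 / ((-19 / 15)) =-7.89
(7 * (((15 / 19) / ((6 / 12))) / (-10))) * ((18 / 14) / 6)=-9 / 38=-0.24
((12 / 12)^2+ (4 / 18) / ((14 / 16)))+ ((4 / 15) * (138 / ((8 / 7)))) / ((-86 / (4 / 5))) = 64639 / 67725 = 0.95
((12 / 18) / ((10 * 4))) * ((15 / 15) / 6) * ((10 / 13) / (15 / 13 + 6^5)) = 1 / 3639708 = 0.00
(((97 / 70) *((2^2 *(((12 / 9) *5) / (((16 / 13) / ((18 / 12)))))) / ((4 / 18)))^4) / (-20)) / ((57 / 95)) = -757362747375 / 14336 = -52829432.71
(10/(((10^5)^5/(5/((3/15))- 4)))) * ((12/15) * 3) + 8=10000000000000000000000063/1250000000000000000000000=8.00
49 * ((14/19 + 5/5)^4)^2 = 68914022293809/16983563041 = 4057.69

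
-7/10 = -0.70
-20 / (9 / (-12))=80 / 3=26.67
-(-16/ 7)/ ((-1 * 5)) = -16/ 35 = -0.46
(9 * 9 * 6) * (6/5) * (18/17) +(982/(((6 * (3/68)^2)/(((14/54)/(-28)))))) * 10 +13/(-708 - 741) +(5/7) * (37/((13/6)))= -7156.26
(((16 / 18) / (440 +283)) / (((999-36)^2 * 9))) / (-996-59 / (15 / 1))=-40 / 271529450564751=-0.00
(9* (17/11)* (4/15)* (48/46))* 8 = 39168/1265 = 30.96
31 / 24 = 1.29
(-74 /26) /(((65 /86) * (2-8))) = 1591 /2535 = 0.63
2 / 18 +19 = 172 / 9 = 19.11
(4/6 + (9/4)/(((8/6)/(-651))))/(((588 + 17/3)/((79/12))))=-4163221/341952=-12.17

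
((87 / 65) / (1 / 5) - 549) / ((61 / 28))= -197400 / 793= -248.93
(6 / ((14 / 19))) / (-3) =-19 / 7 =-2.71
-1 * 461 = -461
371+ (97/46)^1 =17163/46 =373.11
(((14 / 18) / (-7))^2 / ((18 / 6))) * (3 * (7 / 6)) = 7 / 486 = 0.01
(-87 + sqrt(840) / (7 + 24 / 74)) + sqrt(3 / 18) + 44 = -43 + sqrt(6) / 6 + 74 * sqrt(210) / 271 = -38.63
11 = 11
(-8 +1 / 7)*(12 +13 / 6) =-111.31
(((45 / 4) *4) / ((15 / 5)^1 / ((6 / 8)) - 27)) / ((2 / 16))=-15.65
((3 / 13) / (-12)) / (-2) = 1 / 104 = 0.01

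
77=77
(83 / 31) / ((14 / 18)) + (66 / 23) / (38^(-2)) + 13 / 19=393329714 / 94829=4147.78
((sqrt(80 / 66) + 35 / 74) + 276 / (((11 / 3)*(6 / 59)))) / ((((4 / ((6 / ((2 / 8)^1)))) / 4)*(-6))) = -1205786 / 407- 8*sqrt(330) / 33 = -2967.02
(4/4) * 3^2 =9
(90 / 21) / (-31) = -0.14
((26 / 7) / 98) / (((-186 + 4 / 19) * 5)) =-247 / 6053950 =-0.00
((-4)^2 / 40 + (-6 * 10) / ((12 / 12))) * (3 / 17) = -894 / 85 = -10.52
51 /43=1.19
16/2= 8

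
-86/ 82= -43/ 41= -1.05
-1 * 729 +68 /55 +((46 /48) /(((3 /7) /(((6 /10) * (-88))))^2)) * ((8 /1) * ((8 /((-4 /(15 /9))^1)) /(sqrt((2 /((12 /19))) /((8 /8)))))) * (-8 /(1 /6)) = -40027 /55 +279279616 * sqrt(114) /285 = 10462045.27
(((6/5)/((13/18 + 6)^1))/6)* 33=54/55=0.98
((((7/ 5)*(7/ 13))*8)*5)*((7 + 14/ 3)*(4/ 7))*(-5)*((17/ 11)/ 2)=-333200/ 429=-776.69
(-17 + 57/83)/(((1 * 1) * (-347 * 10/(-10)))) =-1354/28801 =-0.05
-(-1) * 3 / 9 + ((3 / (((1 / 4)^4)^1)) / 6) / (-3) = -127 / 3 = -42.33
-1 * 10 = -10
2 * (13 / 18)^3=2197 / 2916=0.75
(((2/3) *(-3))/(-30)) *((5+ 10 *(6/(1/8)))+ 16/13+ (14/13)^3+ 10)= 364321/10985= 33.17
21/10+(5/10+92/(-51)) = 203/255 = 0.80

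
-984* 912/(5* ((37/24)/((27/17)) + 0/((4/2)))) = -581520384/3145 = -184903.14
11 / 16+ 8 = 139 / 16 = 8.69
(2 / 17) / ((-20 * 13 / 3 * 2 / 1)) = -3 / 4420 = -0.00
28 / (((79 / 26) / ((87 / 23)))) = 63336 / 1817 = 34.86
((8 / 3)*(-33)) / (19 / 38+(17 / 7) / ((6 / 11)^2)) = -22176 / 2183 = -10.16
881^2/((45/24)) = 6209288/15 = 413952.53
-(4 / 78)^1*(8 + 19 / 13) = -82 / 169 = -0.49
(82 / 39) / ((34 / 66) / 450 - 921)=-0.00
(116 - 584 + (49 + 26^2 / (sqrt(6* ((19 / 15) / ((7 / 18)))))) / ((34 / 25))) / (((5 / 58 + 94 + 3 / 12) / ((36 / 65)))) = -1.88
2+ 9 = 11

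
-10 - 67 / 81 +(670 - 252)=32981 / 81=407.17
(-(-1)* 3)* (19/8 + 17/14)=10.77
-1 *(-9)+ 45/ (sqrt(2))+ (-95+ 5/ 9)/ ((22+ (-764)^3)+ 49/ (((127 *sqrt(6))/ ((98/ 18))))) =1057910 *sqrt(6)/ 6362645625633242515291+ 400846683847509901581453/ 44538519379432697607037+ 45 *sqrt(2)/ 2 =40.82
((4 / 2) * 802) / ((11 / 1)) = 1604 / 11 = 145.82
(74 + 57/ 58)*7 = 30443/ 58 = 524.88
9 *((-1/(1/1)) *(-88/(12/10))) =660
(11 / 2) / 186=11 / 372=0.03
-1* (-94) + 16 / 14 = 666 / 7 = 95.14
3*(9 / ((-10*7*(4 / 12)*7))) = -81 / 490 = -0.17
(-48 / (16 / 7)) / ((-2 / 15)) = 157.50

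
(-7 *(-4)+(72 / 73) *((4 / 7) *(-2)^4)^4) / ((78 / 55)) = 4879.40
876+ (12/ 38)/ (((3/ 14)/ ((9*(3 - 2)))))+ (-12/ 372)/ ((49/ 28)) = 889.24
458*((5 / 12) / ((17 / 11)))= 12595 / 102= 123.48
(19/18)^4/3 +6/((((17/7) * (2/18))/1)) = 121258241/5353776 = 22.65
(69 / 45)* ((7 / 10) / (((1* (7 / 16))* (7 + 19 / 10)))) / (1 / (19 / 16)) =437 / 1335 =0.33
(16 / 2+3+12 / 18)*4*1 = 140 / 3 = 46.67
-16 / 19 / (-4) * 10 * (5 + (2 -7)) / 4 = 0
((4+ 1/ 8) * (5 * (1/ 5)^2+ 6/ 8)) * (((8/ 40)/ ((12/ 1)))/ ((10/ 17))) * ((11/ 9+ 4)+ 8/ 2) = 294899/ 288000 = 1.02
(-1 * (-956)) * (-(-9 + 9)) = 0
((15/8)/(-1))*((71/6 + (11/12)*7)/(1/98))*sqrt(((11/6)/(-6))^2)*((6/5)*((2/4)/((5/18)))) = -354123/160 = -2213.27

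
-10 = -10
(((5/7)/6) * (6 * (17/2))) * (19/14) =1615/196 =8.24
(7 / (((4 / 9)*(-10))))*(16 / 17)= -126 / 85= -1.48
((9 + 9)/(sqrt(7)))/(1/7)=18 * sqrt(7)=47.62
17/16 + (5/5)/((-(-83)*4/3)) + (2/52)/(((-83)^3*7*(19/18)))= 16949468119/15817915568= 1.07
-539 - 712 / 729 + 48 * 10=-43723 / 729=-59.98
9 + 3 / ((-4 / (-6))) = 27 / 2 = 13.50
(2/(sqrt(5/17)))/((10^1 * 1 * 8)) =sqrt(85)/200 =0.05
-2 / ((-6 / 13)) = 13 / 3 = 4.33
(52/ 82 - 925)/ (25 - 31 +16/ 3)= 1386.55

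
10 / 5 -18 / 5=-8 / 5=-1.60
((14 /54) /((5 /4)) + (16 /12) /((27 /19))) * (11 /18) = 2552 /3645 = 0.70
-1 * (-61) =61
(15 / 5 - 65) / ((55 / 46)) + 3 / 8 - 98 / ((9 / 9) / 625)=-26972651 / 440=-61301.48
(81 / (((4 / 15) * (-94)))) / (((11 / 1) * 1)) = -1215 / 4136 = -0.29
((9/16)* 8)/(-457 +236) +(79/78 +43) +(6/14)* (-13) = 178312/4641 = 38.42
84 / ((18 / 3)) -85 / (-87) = 1303 / 87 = 14.98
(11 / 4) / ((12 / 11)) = 121 / 48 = 2.52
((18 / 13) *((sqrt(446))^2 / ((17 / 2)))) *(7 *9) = 4577.05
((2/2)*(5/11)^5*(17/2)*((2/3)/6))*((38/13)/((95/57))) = 201875/6280989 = 0.03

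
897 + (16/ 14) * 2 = 6295/ 7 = 899.29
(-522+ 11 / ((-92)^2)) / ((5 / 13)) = -57436561 / 42320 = -1357.20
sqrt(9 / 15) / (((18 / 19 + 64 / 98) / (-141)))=-131271* sqrt(15) / 7450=-68.24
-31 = -31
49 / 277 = 0.18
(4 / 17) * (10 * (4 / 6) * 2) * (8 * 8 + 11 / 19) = 65440 / 323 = 202.60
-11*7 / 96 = -77 / 96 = -0.80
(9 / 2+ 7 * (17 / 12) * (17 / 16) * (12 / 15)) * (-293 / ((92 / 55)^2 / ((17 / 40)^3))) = -540482367667 / 5200281600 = -103.93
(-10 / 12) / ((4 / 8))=-5 / 3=-1.67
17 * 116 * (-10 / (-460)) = 986 / 23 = 42.87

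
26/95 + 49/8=4863/760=6.40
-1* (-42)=42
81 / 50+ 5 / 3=493 / 150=3.29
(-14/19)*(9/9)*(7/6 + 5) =-259/57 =-4.54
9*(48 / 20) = 108 / 5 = 21.60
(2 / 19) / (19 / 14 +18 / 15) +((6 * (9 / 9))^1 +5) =37551 / 3401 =11.04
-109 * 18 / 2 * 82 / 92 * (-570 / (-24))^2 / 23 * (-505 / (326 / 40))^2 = -2314316968453125 / 28110002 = -82330729.41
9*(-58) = -522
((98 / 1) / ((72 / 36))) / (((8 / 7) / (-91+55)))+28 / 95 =-293209 / 190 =-1543.21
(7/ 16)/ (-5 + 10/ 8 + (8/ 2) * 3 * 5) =7/ 900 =0.01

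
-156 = -156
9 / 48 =3 / 16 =0.19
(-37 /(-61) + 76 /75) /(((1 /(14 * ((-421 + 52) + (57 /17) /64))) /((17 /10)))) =-1388280397 /97600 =-14224.18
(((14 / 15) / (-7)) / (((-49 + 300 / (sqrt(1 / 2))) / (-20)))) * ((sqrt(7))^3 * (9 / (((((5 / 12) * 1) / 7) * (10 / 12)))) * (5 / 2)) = 2074464 * sqrt(7) / 887995 + 2540160 * sqrt(14) / 177599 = 59.70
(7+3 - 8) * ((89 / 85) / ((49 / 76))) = 13528 / 4165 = 3.25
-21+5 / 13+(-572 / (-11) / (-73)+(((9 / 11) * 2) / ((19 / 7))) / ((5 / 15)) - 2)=-21.52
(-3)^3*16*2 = -864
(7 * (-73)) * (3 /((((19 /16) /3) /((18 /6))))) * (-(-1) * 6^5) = -1716567552 /19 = -90345660.63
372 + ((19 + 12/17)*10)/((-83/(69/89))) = 46484238/125579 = 370.16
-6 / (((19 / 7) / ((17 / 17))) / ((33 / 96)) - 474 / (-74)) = -17094 / 40745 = -0.42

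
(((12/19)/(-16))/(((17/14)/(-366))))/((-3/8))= -10248/323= -31.73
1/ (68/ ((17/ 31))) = 1/ 124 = 0.01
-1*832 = -832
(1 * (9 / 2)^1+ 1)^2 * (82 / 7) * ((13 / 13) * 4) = 1417.43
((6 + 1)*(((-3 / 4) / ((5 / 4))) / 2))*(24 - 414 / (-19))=-1827 / 19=-96.16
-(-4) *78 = 312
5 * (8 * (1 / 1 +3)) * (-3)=-480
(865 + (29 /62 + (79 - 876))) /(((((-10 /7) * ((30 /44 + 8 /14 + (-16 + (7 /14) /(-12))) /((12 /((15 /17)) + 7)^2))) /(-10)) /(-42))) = 2446816729896 /4235995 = 577625.03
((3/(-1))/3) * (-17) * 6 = 102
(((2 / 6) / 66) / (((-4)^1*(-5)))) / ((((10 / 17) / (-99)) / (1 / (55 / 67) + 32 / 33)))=-6137 / 66000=-0.09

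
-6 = -6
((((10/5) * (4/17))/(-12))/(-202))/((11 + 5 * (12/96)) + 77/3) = 8/1536715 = 0.00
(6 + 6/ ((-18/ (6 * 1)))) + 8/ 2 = 8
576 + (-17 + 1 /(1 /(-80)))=479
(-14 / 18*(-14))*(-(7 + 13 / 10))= -4067 / 45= -90.38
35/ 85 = 7/ 17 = 0.41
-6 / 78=-1 / 13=-0.08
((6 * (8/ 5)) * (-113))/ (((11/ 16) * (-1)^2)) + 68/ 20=-86597/ 55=-1574.49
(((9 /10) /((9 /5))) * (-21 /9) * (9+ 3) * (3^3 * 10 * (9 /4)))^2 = 72335025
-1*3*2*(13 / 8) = -39 / 4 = -9.75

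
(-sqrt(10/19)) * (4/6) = -2 * sqrt(190)/57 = -0.48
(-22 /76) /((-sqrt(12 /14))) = 11 * sqrt(42) /228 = 0.31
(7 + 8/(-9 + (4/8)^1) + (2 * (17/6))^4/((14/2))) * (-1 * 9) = -1478258/1071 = -1380.26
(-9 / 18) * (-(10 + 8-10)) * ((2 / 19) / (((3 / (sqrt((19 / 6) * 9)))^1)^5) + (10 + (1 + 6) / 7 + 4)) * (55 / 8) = 464.16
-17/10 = -1.70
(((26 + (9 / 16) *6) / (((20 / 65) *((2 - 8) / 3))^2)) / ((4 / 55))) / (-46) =-23.19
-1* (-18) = 18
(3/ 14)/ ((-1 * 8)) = -3/ 112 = -0.03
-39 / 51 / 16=-13 / 272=-0.05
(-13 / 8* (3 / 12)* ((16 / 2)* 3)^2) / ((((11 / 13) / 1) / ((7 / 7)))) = -3042 / 11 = -276.55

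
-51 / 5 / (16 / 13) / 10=-663 / 800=-0.83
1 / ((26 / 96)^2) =2304 / 169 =13.63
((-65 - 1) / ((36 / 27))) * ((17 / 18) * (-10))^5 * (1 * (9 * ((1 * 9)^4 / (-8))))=-439268259375 / 16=-27454266210.94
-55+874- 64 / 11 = 8945 / 11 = 813.18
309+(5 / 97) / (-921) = 27605128 / 89337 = 309.00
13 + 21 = 34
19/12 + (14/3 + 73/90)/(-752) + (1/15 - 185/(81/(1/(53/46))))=-10962817/32283360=-0.34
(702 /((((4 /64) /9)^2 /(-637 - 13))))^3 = -847083766268252789932032000000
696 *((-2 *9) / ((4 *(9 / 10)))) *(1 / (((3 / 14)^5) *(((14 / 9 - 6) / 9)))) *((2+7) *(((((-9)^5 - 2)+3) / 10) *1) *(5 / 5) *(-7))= 29010413722752 / 5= 5802082744550.40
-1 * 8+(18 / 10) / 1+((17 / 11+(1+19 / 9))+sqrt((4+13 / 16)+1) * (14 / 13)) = -764 / 495+7 * sqrt(93) / 26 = 1.05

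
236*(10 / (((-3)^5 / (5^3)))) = -295000 / 243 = -1213.99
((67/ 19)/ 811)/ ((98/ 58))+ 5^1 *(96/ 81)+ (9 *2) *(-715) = -262248338069/ 20386107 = -12864.07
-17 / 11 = -1.55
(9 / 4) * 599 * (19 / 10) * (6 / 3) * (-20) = -102429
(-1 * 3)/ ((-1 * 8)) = 3/ 8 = 0.38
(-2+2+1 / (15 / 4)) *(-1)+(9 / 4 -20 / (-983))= 118177 / 58980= 2.00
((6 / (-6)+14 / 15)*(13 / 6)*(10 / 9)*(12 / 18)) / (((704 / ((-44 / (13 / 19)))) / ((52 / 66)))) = 247 / 32076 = 0.01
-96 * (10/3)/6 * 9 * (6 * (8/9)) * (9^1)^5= -151165440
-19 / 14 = -1.36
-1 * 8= -8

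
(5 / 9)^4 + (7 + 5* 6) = 243382 / 6561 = 37.10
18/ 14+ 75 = 534/ 7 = 76.29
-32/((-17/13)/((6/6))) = 24.47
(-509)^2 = 259081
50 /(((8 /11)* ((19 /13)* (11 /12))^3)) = 23727600 /829939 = 28.59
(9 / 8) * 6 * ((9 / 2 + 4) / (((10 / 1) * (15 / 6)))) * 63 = 28917 / 200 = 144.58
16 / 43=0.37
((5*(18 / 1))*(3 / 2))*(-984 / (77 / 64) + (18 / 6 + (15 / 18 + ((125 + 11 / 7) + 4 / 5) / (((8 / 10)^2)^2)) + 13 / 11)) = -667794195 / 9856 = -67755.09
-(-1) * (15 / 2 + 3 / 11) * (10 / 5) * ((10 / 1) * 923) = 1578330 / 11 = 143484.55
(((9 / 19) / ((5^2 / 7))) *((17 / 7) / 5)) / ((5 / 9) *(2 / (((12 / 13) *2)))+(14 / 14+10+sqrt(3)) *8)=158118156 / 212149898375 - 14276736 *sqrt(3) / 212149898375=0.00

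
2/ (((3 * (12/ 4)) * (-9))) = -0.02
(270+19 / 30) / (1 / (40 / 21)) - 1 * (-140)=41296 / 63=655.49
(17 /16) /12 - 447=-85807 /192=-446.91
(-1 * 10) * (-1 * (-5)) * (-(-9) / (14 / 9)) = -2025 / 7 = -289.29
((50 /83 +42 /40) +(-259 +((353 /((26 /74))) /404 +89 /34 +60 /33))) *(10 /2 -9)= 102068546092 /101895365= 1001.70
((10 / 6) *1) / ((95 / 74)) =74 / 57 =1.30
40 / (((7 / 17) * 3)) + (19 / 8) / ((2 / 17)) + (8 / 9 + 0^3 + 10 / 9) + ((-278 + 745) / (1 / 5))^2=1831965935 / 336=5452279.57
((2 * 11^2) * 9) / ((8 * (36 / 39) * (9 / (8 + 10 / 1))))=4719 / 8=589.88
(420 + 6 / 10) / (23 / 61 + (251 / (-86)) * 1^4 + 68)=3677446 / 572325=6.43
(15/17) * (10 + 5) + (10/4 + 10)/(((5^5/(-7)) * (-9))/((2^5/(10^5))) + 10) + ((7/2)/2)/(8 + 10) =286857671761/21515642136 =13.33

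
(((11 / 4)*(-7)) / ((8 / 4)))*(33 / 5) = -2541 / 40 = -63.52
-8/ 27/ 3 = -8/ 81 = -0.10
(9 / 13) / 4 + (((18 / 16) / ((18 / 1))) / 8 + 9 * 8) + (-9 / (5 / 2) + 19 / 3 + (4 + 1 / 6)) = 657953 / 8320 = 79.08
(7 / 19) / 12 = 7 / 228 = 0.03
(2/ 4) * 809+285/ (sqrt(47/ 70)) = 285 * sqrt(3290)/ 47+809/ 2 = 752.31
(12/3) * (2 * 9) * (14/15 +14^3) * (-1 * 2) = -1976352/5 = -395270.40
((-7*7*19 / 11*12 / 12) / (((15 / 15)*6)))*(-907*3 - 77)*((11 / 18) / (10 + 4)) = 186067 / 108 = 1722.84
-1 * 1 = -1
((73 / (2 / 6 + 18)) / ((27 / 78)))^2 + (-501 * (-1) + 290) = 923.32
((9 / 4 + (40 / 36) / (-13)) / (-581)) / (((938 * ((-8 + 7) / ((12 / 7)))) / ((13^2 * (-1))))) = -13169 / 11444538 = -0.00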